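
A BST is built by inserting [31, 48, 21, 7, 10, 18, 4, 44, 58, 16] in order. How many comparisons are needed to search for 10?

Search path for 10: 31 -> 21 -> 7 -> 10
Found: True
Comparisons: 4


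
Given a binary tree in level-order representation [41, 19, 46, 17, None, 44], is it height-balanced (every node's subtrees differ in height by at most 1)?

Tree (level-order array): [41, 19, 46, 17, None, 44]
Definition: a tree is height-balanced if, at every node, |h(left) - h(right)| <= 1 (empty subtree has height -1).
Bottom-up per-node check:
  node 17: h_left=-1, h_right=-1, diff=0 [OK], height=0
  node 19: h_left=0, h_right=-1, diff=1 [OK], height=1
  node 44: h_left=-1, h_right=-1, diff=0 [OK], height=0
  node 46: h_left=0, h_right=-1, diff=1 [OK], height=1
  node 41: h_left=1, h_right=1, diff=0 [OK], height=2
All nodes satisfy the balance condition.
Result: Balanced


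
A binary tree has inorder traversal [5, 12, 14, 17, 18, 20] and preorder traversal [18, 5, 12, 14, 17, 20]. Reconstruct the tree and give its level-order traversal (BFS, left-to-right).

Inorder:  [5, 12, 14, 17, 18, 20]
Preorder: [18, 5, 12, 14, 17, 20]
Algorithm: preorder visits root first, so consume preorder in order;
for each root, split the current inorder slice at that value into
left-subtree inorder and right-subtree inorder, then recurse.
Recursive splits:
  root=18; inorder splits into left=[5, 12, 14, 17], right=[20]
  root=5; inorder splits into left=[], right=[12, 14, 17]
  root=12; inorder splits into left=[], right=[14, 17]
  root=14; inorder splits into left=[], right=[17]
  root=17; inorder splits into left=[], right=[]
  root=20; inorder splits into left=[], right=[]
Reconstructed level-order: [18, 5, 20, 12, 14, 17]


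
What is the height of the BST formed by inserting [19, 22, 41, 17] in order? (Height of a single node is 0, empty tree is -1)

Insertion order: [19, 22, 41, 17]
Tree (level-order array): [19, 17, 22, None, None, None, 41]
Compute height bottom-up (empty subtree = -1):
  height(17) = 1 + max(-1, -1) = 0
  height(41) = 1 + max(-1, -1) = 0
  height(22) = 1 + max(-1, 0) = 1
  height(19) = 1 + max(0, 1) = 2
Height = 2


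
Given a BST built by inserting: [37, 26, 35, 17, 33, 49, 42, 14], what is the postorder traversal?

Tree insertion order: [37, 26, 35, 17, 33, 49, 42, 14]
Tree (level-order array): [37, 26, 49, 17, 35, 42, None, 14, None, 33]
Postorder traversal: [14, 17, 33, 35, 26, 42, 49, 37]


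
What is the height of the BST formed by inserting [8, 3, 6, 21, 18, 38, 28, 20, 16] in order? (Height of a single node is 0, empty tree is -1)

Insertion order: [8, 3, 6, 21, 18, 38, 28, 20, 16]
Tree (level-order array): [8, 3, 21, None, 6, 18, 38, None, None, 16, 20, 28]
Compute height bottom-up (empty subtree = -1):
  height(6) = 1 + max(-1, -1) = 0
  height(3) = 1 + max(-1, 0) = 1
  height(16) = 1 + max(-1, -1) = 0
  height(20) = 1 + max(-1, -1) = 0
  height(18) = 1 + max(0, 0) = 1
  height(28) = 1 + max(-1, -1) = 0
  height(38) = 1 + max(0, -1) = 1
  height(21) = 1 + max(1, 1) = 2
  height(8) = 1 + max(1, 2) = 3
Height = 3


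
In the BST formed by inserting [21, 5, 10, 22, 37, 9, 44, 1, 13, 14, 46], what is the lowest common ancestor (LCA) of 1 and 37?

Tree insertion order: [21, 5, 10, 22, 37, 9, 44, 1, 13, 14, 46]
Tree (level-order array): [21, 5, 22, 1, 10, None, 37, None, None, 9, 13, None, 44, None, None, None, 14, None, 46]
In a BST, the LCA of p=1, q=37 is the first node v on the
root-to-leaf path with p <= v <= q (go left if both < v, right if both > v).
Walk from root:
  at 21: 1 <= 21 <= 37, this is the LCA
LCA = 21


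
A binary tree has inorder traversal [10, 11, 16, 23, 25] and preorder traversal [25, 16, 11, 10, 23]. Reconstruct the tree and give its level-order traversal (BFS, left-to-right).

Inorder:  [10, 11, 16, 23, 25]
Preorder: [25, 16, 11, 10, 23]
Algorithm: preorder visits root first, so consume preorder in order;
for each root, split the current inorder slice at that value into
left-subtree inorder and right-subtree inorder, then recurse.
Recursive splits:
  root=25; inorder splits into left=[10, 11, 16, 23], right=[]
  root=16; inorder splits into left=[10, 11], right=[23]
  root=11; inorder splits into left=[10], right=[]
  root=10; inorder splits into left=[], right=[]
  root=23; inorder splits into left=[], right=[]
Reconstructed level-order: [25, 16, 11, 23, 10]


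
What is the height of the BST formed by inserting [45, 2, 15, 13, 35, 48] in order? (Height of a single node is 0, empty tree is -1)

Insertion order: [45, 2, 15, 13, 35, 48]
Tree (level-order array): [45, 2, 48, None, 15, None, None, 13, 35]
Compute height bottom-up (empty subtree = -1):
  height(13) = 1 + max(-1, -1) = 0
  height(35) = 1 + max(-1, -1) = 0
  height(15) = 1 + max(0, 0) = 1
  height(2) = 1 + max(-1, 1) = 2
  height(48) = 1 + max(-1, -1) = 0
  height(45) = 1 + max(2, 0) = 3
Height = 3


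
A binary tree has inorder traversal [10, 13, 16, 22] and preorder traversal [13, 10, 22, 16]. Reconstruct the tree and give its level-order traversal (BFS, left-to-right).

Inorder:  [10, 13, 16, 22]
Preorder: [13, 10, 22, 16]
Algorithm: preorder visits root first, so consume preorder in order;
for each root, split the current inorder slice at that value into
left-subtree inorder and right-subtree inorder, then recurse.
Recursive splits:
  root=13; inorder splits into left=[10], right=[16, 22]
  root=10; inorder splits into left=[], right=[]
  root=22; inorder splits into left=[16], right=[]
  root=16; inorder splits into left=[], right=[]
Reconstructed level-order: [13, 10, 22, 16]


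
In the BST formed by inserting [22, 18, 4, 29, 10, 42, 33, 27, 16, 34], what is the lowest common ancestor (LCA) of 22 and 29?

Tree insertion order: [22, 18, 4, 29, 10, 42, 33, 27, 16, 34]
Tree (level-order array): [22, 18, 29, 4, None, 27, 42, None, 10, None, None, 33, None, None, 16, None, 34]
In a BST, the LCA of p=22, q=29 is the first node v on the
root-to-leaf path with p <= v <= q (go left if both < v, right if both > v).
Walk from root:
  at 22: 22 <= 22 <= 29, this is the LCA
LCA = 22


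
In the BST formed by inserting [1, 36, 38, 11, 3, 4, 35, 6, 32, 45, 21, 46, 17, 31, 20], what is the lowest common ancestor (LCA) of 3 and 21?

Tree insertion order: [1, 36, 38, 11, 3, 4, 35, 6, 32, 45, 21, 46, 17, 31, 20]
Tree (level-order array): [1, None, 36, 11, 38, 3, 35, None, 45, None, 4, 32, None, None, 46, None, 6, 21, None, None, None, None, None, 17, 31, None, 20]
In a BST, the LCA of p=3, q=21 is the first node v on the
root-to-leaf path with p <= v <= q (go left if both < v, right if both > v).
Walk from root:
  at 1: both 3 and 21 > 1, go right
  at 36: both 3 and 21 < 36, go left
  at 11: 3 <= 11 <= 21, this is the LCA
LCA = 11


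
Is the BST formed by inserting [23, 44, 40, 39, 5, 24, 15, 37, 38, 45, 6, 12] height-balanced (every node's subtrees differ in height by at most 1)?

Tree (level-order array): [23, 5, 44, None, 15, 40, 45, 6, None, 39, None, None, None, None, 12, 24, None, None, None, None, 37, None, 38]
Definition: a tree is height-balanced if, at every node, |h(left) - h(right)| <= 1 (empty subtree has height -1).
Bottom-up per-node check:
  node 12: h_left=-1, h_right=-1, diff=0 [OK], height=0
  node 6: h_left=-1, h_right=0, diff=1 [OK], height=1
  node 15: h_left=1, h_right=-1, diff=2 [FAIL (|1--1|=2 > 1)], height=2
  node 5: h_left=-1, h_right=2, diff=3 [FAIL (|-1-2|=3 > 1)], height=3
  node 38: h_left=-1, h_right=-1, diff=0 [OK], height=0
  node 37: h_left=-1, h_right=0, diff=1 [OK], height=1
  node 24: h_left=-1, h_right=1, diff=2 [FAIL (|-1-1|=2 > 1)], height=2
  node 39: h_left=2, h_right=-1, diff=3 [FAIL (|2--1|=3 > 1)], height=3
  node 40: h_left=3, h_right=-1, diff=4 [FAIL (|3--1|=4 > 1)], height=4
  node 45: h_left=-1, h_right=-1, diff=0 [OK], height=0
  node 44: h_left=4, h_right=0, diff=4 [FAIL (|4-0|=4 > 1)], height=5
  node 23: h_left=3, h_right=5, diff=2 [FAIL (|3-5|=2 > 1)], height=6
Node 15 violates the condition: |1 - -1| = 2 > 1.
Result: Not balanced


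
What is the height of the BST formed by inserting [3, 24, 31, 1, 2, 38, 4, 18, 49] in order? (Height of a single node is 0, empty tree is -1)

Insertion order: [3, 24, 31, 1, 2, 38, 4, 18, 49]
Tree (level-order array): [3, 1, 24, None, 2, 4, 31, None, None, None, 18, None, 38, None, None, None, 49]
Compute height bottom-up (empty subtree = -1):
  height(2) = 1 + max(-1, -1) = 0
  height(1) = 1 + max(-1, 0) = 1
  height(18) = 1 + max(-1, -1) = 0
  height(4) = 1 + max(-1, 0) = 1
  height(49) = 1 + max(-1, -1) = 0
  height(38) = 1 + max(-1, 0) = 1
  height(31) = 1 + max(-1, 1) = 2
  height(24) = 1 + max(1, 2) = 3
  height(3) = 1 + max(1, 3) = 4
Height = 4


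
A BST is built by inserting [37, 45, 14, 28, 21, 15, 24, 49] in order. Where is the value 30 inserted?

Starting tree (level order): [37, 14, 45, None, 28, None, 49, 21, None, None, None, 15, 24]
Insertion path: 37 -> 14 -> 28
Result: insert 30 as right child of 28
Final tree (level order): [37, 14, 45, None, 28, None, 49, 21, 30, None, None, 15, 24]


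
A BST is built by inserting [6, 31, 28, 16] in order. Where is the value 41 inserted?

Starting tree (level order): [6, None, 31, 28, None, 16]
Insertion path: 6 -> 31
Result: insert 41 as right child of 31
Final tree (level order): [6, None, 31, 28, 41, 16]


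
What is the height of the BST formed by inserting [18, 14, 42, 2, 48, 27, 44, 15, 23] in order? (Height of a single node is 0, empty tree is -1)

Insertion order: [18, 14, 42, 2, 48, 27, 44, 15, 23]
Tree (level-order array): [18, 14, 42, 2, 15, 27, 48, None, None, None, None, 23, None, 44]
Compute height bottom-up (empty subtree = -1):
  height(2) = 1 + max(-1, -1) = 0
  height(15) = 1 + max(-1, -1) = 0
  height(14) = 1 + max(0, 0) = 1
  height(23) = 1 + max(-1, -1) = 0
  height(27) = 1 + max(0, -1) = 1
  height(44) = 1 + max(-1, -1) = 0
  height(48) = 1 + max(0, -1) = 1
  height(42) = 1 + max(1, 1) = 2
  height(18) = 1 + max(1, 2) = 3
Height = 3


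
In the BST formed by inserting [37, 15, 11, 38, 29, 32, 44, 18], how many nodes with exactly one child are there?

Tree built from: [37, 15, 11, 38, 29, 32, 44, 18]
Tree (level-order array): [37, 15, 38, 11, 29, None, 44, None, None, 18, 32]
Rule: These are nodes with exactly 1 non-null child.
Per-node child counts:
  node 37: 2 child(ren)
  node 15: 2 child(ren)
  node 11: 0 child(ren)
  node 29: 2 child(ren)
  node 18: 0 child(ren)
  node 32: 0 child(ren)
  node 38: 1 child(ren)
  node 44: 0 child(ren)
Matching nodes: [38]
Count of nodes with exactly one child: 1


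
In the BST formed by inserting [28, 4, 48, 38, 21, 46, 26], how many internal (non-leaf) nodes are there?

Tree built from: [28, 4, 48, 38, 21, 46, 26]
Tree (level-order array): [28, 4, 48, None, 21, 38, None, None, 26, None, 46]
Rule: An internal node has at least one child.
Per-node child counts:
  node 28: 2 child(ren)
  node 4: 1 child(ren)
  node 21: 1 child(ren)
  node 26: 0 child(ren)
  node 48: 1 child(ren)
  node 38: 1 child(ren)
  node 46: 0 child(ren)
Matching nodes: [28, 4, 21, 48, 38]
Count of internal (non-leaf) nodes: 5


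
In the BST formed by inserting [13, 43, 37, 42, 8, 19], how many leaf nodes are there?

Tree built from: [13, 43, 37, 42, 8, 19]
Tree (level-order array): [13, 8, 43, None, None, 37, None, 19, 42]
Rule: A leaf has 0 children.
Per-node child counts:
  node 13: 2 child(ren)
  node 8: 0 child(ren)
  node 43: 1 child(ren)
  node 37: 2 child(ren)
  node 19: 0 child(ren)
  node 42: 0 child(ren)
Matching nodes: [8, 19, 42]
Count of leaf nodes: 3


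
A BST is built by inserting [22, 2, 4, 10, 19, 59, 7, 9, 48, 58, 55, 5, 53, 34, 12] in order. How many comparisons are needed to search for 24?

Search path for 24: 22 -> 59 -> 48 -> 34
Found: False
Comparisons: 4


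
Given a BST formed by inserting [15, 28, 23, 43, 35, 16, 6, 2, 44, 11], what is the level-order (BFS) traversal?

Tree insertion order: [15, 28, 23, 43, 35, 16, 6, 2, 44, 11]
Tree (level-order array): [15, 6, 28, 2, 11, 23, 43, None, None, None, None, 16, None, 35, 44]
BFS from the root, enqueuing left then right child of each popped node:
  queue [15] -> pop 15, enqueue [6, 28], visited so far: [15]
  queue [6, 28] -> pop 6, enqueue [2, 11], visited so far: [15, 6]
  queue [28, 2, 11] -> pop 28, enqueue [23, 43], visited so far: [15, 6, 28]
  queue [2, 11, 23, 43] -> pop 2, enqueue [none], visited so far: [15, 6, 28, 2]
  queue [11, 23, 43] -> pop 11, enqueue [none], visited so far: [15, 6, 28, 2, 11]
  queue [23, 43] -> pop 23, enqueue [16], visited so far: [15, 6, 28, 2, 11, 23]
  queue [43, 16] -> pop 43, enqueue [35, 44], visited so far: [15, 6, 28, 2, 11, 23, 43]
  queue [16, 35, 44] -> pop 16, enqueue [none], visited so far: [15, 6, 28, 2, 11, 23, 43, 16]
  queue [35, 44] -> pop 35, enqueue [none], visited so far: [15, 6, 28, 2, 11, 23, 43, 16, 35]
  queue [44] -> pop 44, enqueue [none], visited so far: [15, 6, 28, 2, 11, 23, 43, 16, 35, 44]
Result: [15, 6, 28, 2, 11, 23, 43, 16, 35, 44]


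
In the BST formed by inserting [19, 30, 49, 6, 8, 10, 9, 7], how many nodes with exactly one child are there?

Tree built from: [19, 30, 49, 6, 8, 10, 9, 7]
Tree (level-order array): [19, 6, 30, None, 8, None, 49, 7, 10, None, None, None, None, 9]
Rule: These are nodes with exactly 1 non-null child.
Per-node child counts:
  node 19: 2 child(ren)
  node 6: 1 child(ren)
  node 8: 2 child(ren)
  node 7: 0 child(ren)
  node 10: 1 child(ren)
  node 9: 0 child(ren)
  node 30: 1 child(ren)
  node 49: 0 child(ren)
Matching nodes: [6, 10, 30]
Count of nodes with exactly one child: 3


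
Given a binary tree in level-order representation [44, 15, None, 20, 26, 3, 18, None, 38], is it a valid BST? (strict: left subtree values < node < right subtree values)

Level-order array: [44, 15, None, 20, 26, 3, 18, None, 38]
Validate using subtree bounds (lo, hi): at each node, require lo < value < hi,
then recurse left with hi=value and right with lo=value.
Preorder trace (stopping at first violation):
  at node 44 with bounds (-inf, +inf): OK
  at node 15 with bounds (-inf, 44): OK
  at node 20 with bounds (-inf, 15): VIOLATION
Node 20 violates its bound: not (-inf < 20 < 15).
Result: Not a valid BST


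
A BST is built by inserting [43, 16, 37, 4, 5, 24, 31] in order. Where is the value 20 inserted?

Starting tree (level order): [43, 16, None, 4, 37, None, 5, 24, None, None, None, None, 31]
Insertion path: 43 -> 16 -> 37 -> 24
Result: insert 20 as left child of 24
Final tree (level order): [43, 16, None, 4, 37, None, 5, 24, None, None, None, 20, 31]


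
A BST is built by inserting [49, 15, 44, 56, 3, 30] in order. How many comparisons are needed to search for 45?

Search path for 45: 49 -> 15 -> 44
Found: False
Comparisons: 3


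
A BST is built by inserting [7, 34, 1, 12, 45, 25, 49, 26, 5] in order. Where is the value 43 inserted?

Starting tree (level order): [7, 1, 34, None, 5, 12, 45, None, None, None, 25, None, 49, None, 26]
Insertion path: 7 -> 34 -> 45
Result: insert 43 as left child of 45
Final tree (level order): [7, 1, 34, None, 5, 12, 45, None, None, None, 25, 43, 49, None, 26]


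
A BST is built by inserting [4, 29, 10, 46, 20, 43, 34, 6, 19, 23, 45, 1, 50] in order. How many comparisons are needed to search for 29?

Search path for 29: 4 -> 29
Found: True
Comparisons: 2


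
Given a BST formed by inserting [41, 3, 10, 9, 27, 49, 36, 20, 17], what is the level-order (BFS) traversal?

Tree insertion order: [41, 3, 10, 9, 27, 49, 36, 20, 17]
Tree (level-order array): [41, 3, 49, None, 10, None, None, 9, 27, None, None, 20, 36, 17]
BFS from the root, enqueuing left then right child of each popped node:
  queue [41] -> pop 41, enqueue [3, 49], visited so far: [41]
  queue [3, 49] -> pop 3, enqueue [10], visited so far: [41, 3]
  queue [49, 10] -> pop 49, enqueue [none], visited so far: [41, 3, 49]
  queue [10] -> pop 10, enqueue [9, 27], visited so far: [41, 3, 49, 10]
  queue [9, 27] -> pop 9, enqueue [none], visited so far: [41, 3, 49, 10, 9]
  queue [27] -> pop 27, enqueue [20, 36], visited so far: [41, 3, 49, 10, 9, 27]
  queue [20, 36] -> pop 20, enqueue [17], visited so far: [41, 3, 49, 10, 9, 27, 20]
  queue [36, 17] -> pop 36, enqueue [none], visited so far: [41, 3, 49, 10, 9, 27, 20, 36]
  queue [17] -> pop 17, enqueue [none], visited so far: [41, 3, 49, 10, 9, 27, 20, 36, 17]
Result: [41, 3, 49, 10, 9, 27, 20, 36, 17]


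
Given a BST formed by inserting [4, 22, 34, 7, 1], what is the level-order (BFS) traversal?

Tree insertion order: [4, 22, 34, 7, 1]
Tree (level-order array): [4, 1, 22, None, None, 7, 34]
BFS from the root, enqueuing left then right child of each popped node:
  queue [4] -> pop 4, enqueue [1, 22], visited so far: [4]
  queue [1, 22] -> pop 1, enqueue [none], visited so far: [4, 1]
  queue [22] -> pop 22, enqueue [7, 34], visited so far: [4, 1, 22]
  queue [7, 34] -> pop 7, enqueue [none], visited so far: [4, 1, 22, 7]
  queue [34] -> pop 34, enqueue [none], visited so far: [4, 1, 22, 7, 34]
Result: [4, 1, 22, 7, 34]


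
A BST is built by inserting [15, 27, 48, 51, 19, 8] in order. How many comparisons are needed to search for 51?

Search path for 51: 15 -> 27 -> 48 -> 51
Found: True
Comparisons: 4


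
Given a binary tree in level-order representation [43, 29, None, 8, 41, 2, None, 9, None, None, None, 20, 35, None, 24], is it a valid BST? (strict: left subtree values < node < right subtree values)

Level-order array: [43, 29, None, 8, 41, 2, None, 9, None, None, None, 20, 35, None, 24]
Validate using subtree bounds (lo, hi): at each node, require lo < value < hi,
then recurse left with hi=value and right with lo=value.
Preorder trace (stopping at first violation):
  at node 43 with bounds (-inf, +inf): OK
  at node 29 with bounds (-inf, 43): OK
  at node 8 with bounds (-inf, 29): OK
  at node 2 with bounds (-inf, 8): OK
  at node 41 with bounds (29, 43): OK
  at node 9 with bounds (29, 41): VIOLATION
Node 9 violates its bound: not (29 < 9 < 41).
Result: Not a valid BST


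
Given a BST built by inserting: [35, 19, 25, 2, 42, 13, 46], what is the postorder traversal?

Tree insertion order: [35, 19, 25, 2, 42, 13, 46]
Tree (level-order array): [35, 19, 42, 2, 25, None, 46, None, 13]
Postorder traversal: [13, 2, 25, 19, 46, 42, 35]


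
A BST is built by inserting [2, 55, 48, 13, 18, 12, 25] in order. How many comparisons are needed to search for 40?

Search path for 40: 2 -> 55 -> 48 -> 13 -> 18 -> 25
Found: False
Comparisons: 6


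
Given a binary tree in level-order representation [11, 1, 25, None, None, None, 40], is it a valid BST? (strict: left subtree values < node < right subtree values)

Level-order array: [11, 1, 25, None, None, None, 40]
Validate using subtree bounds (lo, hi): at each node, require lo < value < hi,
then recurse left with hi=value and right with lo=value.
Preorder trace (stopping at first violation):
  at node 11 with bounds (-inf, +inf): OK
  at node 1 with bounds (-inf, 11): OK
  at node 25 with bounds (11, +inf): OK
  at node 40 with bounds (25, +inf): OK
No violation found at any node.
Result: Valid BST


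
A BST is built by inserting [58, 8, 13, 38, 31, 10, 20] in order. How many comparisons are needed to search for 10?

Search path for 10: 58 -> 8 -> 13 -> 10
Found: True
Comparisons: 4


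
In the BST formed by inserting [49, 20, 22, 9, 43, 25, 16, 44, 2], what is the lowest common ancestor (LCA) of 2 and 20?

Tree insertion order: [49, 20, 22, 9, 43, 25, 16, 44, 2]
Tree (level-order array): [49, 20, None, 9, 22, 2, 16, None, 43, None, None, None, None, 25, 44]
In a BST, the LCA of p=2, q=20 is the first node v on the
root-to-leaf path with p <= v <= q (go left if both < v, right if both > v).
Walk from root:
  at 49: both 2 and 20 < 49, go left
  at 20: 2 <= 20 <= 20, this is the LCA
LCA = 20


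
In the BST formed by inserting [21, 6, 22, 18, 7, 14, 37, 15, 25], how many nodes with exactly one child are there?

Tree built from: [21, 6, 22, 18, 7, 14, 37, 15, 25]
Tree (level-order array): [21, 6, 22, None, 18, None, 37, 7, None, 25, None, None, 14, None, None, None, 15]
Rule: These are nodes with exactly 1 non-null child.
Per-node child counts:
  node 21: 2 child(ren)
  node 6: 1 child(ren)
  node 18: 1 child(ren)
  node 7: 1 child(ren)
  node 14: 1 child(ren)
  node 15: 0 child(ren)
  node 22: 1 child(ren)
  node 37: 1 child(ren)
  node 25: 0 child(ren)
Matching nodes: [6, 18, 7, 14, 22, 37]
Count of nodes with exactly one child: 6


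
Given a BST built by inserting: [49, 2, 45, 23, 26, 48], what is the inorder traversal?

Tree insertion order: [49, 2, 45, 23, 26, 48]
Tree (level-order array): [49, 2, None, None, 45, 23, 48, None, 26]
Inorder traversal: [2, 23, 26, 45, 48, 49]


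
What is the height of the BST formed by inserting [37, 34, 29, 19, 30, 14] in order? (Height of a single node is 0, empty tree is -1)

Insertion order: [37, 34, 29, 19, 30, 14]
Tree (level-order array): [37, 34, None, 29, None, 19, 30, 14]
Compute height bottom-up (empty subtree = -1):
  height(14) = 1 + max(-1, -1) = 0
  height(19) = 1 + max(0, -1) = 1
  height(30) = 1 + max(-1, -1) = 0
  height(29) = 1 + max(1, 0) = 2
  height(34) = 1 + max(2, -1) = 3
  height(37) = 1 + max(3, -1) = 4
Height = 4


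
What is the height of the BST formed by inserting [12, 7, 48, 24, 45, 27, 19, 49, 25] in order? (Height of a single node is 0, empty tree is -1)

Insertion order: [12, 7, 48, 24, 45, 27, 19, 49, 25]
Tree (level-order array): [12, 7, 48, None, None, 24, 49, 19, 45, None, None, None, None, 27, None, 25]
Compute height bottom-up (empty subtree = -1):
  height(7) = 1 + max(-1, -1) = 0
  height(19) = 1 + max(-1, -1) = 0
  height(25) = 1 + max(-1, -1) = 0
  height(27) = 1 + max(0, -1) = 1
  height(45) = 1 + max(1, -1) = 2
  height(24) = 1 + max(0, 2) = 3
  height(49) = 1 + max(-1, -1) = 0
  height(48) = 1 + max(3, 0) = 4
  height(12) = 1 + max(0, 4) = 5
Height = 5


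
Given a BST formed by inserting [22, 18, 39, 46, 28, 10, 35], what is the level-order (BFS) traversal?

Tree insertion order: [22, 18, 39, 46, 28, 10, 35]
Tree (level-order array): [22, 18, 39, 10, None, 28, 46, None, None, None, 35]
BFS from the root, enqueuing left then right child of each popped node:
  queue [22] -> pop 22, enqueue [18, 39], visited so far: [22]
  queue [18, 39] -> pop 18, enqueue [10], visited so far: [22, 18]
  queue [39, 10] -> pop 39, enqueue [28, 46], visited so far: [22, 18, 39]
  queue [10, 28, 46] -> pop 10, enqueue [none], visited so far: [22, 18, 39, 10]
  queue [28, 46] -> pop 28, enqueue [35], visited so far: [22, 18, 39, 10, 28]
  queue [46, 35] -> pop 46, enqueue [none], visited so far: [22, 18, 39, 10, 28, 46]
  queue [35] -> pop 35, enqueue [none], visited so far: [22, 18, 39, 10, 28, 46, 35]
Result: [22, 18, 39, 10, 28, 46, 35]


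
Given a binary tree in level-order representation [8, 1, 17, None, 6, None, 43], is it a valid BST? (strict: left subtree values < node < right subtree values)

Level-order array: [8, 1, 17, None, 6, None, 43]
Validate using subtree bounds (lo, hi): at each node, require lo < value < hi,
then recurse left with hi=value and right with lo=value.
Preorder trace (stopping at first violation):
  at node 8 with bounds (-inf, +inf): OK
  at node 1 with bounds (-inf, 8): OK
  at node 6 with bounds (1, 8): OK
  at node 17 with bounds (8, +inf): OK
  at node 43 with bounds (17, +inf): OK
No violation found at any node.
Result: Valid BST


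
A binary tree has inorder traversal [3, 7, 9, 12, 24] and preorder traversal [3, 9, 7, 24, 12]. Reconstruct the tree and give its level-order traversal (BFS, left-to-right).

Inorder:  [3, 7, 9, 12, 24]
Preorder: [3, 9, 7, 24, 12]
Algorithm: preorder visits root first, so consume preorder in order;
for each root, split the current inorder slice at that value into
left-subtree inorder and right-subtree inorder, then recurse.
Recursive splits:
  root=3; inorder splits into left=[], right=[7, 9, 12, 24]
  root=9; inorder splits into left=[7], right=[12, 24]
  root=7; inorder splits into left=[], right=[]
  root=24; inorder splits into left=[12], right=[]
  root=12; inorder splits into left=[], right=[]
Reconstructed level-order: [3, 9, 7, 24, 12]


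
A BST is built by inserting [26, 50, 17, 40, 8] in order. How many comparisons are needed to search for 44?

Search path for 44: 26 -> 50 -> 40
Found: False
Comparisons: 3


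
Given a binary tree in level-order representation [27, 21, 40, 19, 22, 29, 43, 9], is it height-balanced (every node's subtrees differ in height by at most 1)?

Tree (level-order array): [27, 21, 40, 19, 22, 29, 43, 9]
Definition: a tree is height-balanced if, at every node, |h(left) - h(right)| <= 1 (empty subtree has height -1).
Bottom-up per-node check:
  node 9: h_left=-1, h_right=-1, diff=0 [OK], height=0
  node 19: h_left=0, h_right=-1, diff=1 [OK], height=1
  node 22: h_left=-1, h_right=-1, diff=0 [OK], height=0
  node 21: h_left=1, h_right=0, diff=1 [OK], height=2
  node 29: h_left=-1, h_right=-1, diff=0 [OK], height=0
  node 43: h_left=-1, h_right=-1, diff=0 [OK], height=0
  node 40: h_left=0, h_right=0, diff=0 [OK], height=1
  node 27: h_left=2, h_right=1, diff=1 [OK], height=3
All nodes satisfy the balance condition.
Result: Balanced


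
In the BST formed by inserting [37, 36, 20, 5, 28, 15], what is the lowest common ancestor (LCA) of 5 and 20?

Tree insertion order: [37, 36, 20, 5, 28, 15]
Tree (level-order array): [37, 36, None, 20, None, 5, 28, None, 15]
In a BST, the LCA of p=5, q=20 is the first node v on the
root-to-leaf path with p <= v <= q (go left if both < v, right if both > v).
Walk from root:
  at 37: both 5 and 20 < 37, go left
  at 36: both 5 and 20 < 36, go left
  at 20: 5 <= 20 <= 20, this is the LCA
LCA = 20


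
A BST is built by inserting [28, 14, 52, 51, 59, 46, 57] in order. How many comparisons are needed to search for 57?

Search path for 57: 28 -> 52 -> 59 -> 57
Found: True
Comparisons: 4


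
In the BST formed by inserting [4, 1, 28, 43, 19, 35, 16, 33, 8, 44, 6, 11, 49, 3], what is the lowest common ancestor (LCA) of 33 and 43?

Tree insertion order: [4, 1, 28, 43, 19, 35, 16, 33, 8, 44, 6, 11, 49, 3]
Tree (level-order array): [4, 1, 28, None, 3, 19, 43, None, None, 16, None, 35, 44, 8, None, 33, None, None, 49, 6, 11]
In a BST, the LCA of p=33, q=43 is the first node v on the
root-to-leaf path with p <= v <= q (go left if both < v, right if both > v).
Walk from root:
  at 4: both 33 and 43 > 4, go right
  at 28: both 33 and 43 > 28, go right
  at 43: 33 <= 43 <= 43, this is the LCA
LCA = 43


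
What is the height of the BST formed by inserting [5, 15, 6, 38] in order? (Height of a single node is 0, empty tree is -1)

Insertion order: [5, 15, 6, 38]
Tree (level-order array): [5, None, 15, 6, 38]
Compute height bottom-up (empty subtree = -1):
  height(6) = 1 + max(-1, -1) = 0
  height(38) = 1 + max(-1, -1) = 0
  height(15) = 1 + max(0, 0) = 1
  height(5) = 1 + max(-1, 1) = 2
Height = 2


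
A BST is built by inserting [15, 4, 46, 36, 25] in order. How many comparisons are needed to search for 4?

Search path for 4: 15 -> 4
Found: True
Comparisons: 2


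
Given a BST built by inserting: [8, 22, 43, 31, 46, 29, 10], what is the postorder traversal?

Tree insertion order: [8, 22, 43, 31, 46, 29, 10]
Tree (level-order array): [8, None, 22, 10, 43, None, None, 31, 46, 29]
Postorder traversal: [10, 29, 31, 46, 43, 22, 8]


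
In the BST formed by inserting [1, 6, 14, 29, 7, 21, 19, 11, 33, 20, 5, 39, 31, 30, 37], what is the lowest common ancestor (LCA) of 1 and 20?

Tree insertion order: [1, 6, 14, 29, 7, 21, 19, 11, 33, 20, 5, 39, 31, 30, 37]
Tree (level-order array): [1, None, 6, 5, 14, None, None, 7, 29, None, 11, 21, 33, None, None, 19, None, 31, 39, None, 20, 30, None, 37]
In a BST, the LCA of p=1, q=20 is the first node v on the
root-to-leaf path with p <= v <= q (go left if both < v, right if both > v).
Walk from root:
  at 1: 1 <= 1 <= 20, this is the LCA
LCA = 1


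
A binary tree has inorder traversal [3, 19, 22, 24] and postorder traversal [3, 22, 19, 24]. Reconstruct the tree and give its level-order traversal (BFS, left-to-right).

Inorder:   [3, 19, 22, 24]
Postorder: [3, 22, 19, 24]
Algorithm: postorder visits root last, so walk postorder right-to-left;
each value is the root of the current inorder slice — split it at that
value, recurse on the right subtree first, then the left.
Recursive splits:
  root=24; inorder splits into left=[3, 19, 22], right=[]
  root=19; inorder splits into left=[3], right=[22]
  root=22; inorder splits into left=[], right=[]
  root=3; inorder splits into left=[], right=[]
Reconstructed level-order: [24, 19, 3, 22]


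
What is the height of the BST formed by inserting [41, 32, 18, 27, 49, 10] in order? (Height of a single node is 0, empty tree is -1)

Insertion order: [41, 32, 18, 27, 49, 10]
Tree (level-order array): [41, 32, 49, 18, None, None, None, 10, 27]
Compute height bottom-up (empty subtree = -1):
  height(10) = 1 + max(-1, -1) = 0
  height(27) = 1 + max(-1, -1) = 0
  height(18) = 1 + max(0, 0) = 1
  height(32) = 1 + max(1, -1) = 2
  height(49) = 1 + max(-1, -1) = 0
  height(41) = 1 + max(2, 0) = 3
Height = 3


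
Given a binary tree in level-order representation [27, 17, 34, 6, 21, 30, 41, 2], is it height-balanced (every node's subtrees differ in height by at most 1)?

Tree (level-order array): [27, 17, 34, 6, 21, 30, 41, 2]
Definition: a tree is height-balanced if, at every node, |h(left) - h(right)| <= 1 (empty subtree has height -1).
Bottom-up per-node check:
  node 2: h_left=-1, h_right=-1, diff=0 [OK], height=0
  node 6: h_left=0, h_right=-1, diff=1 [OK], height=1
  node 21: h_left=-1, h_right=-1, diff=0 [OK], height=0
  node 17: h_left=1, h_right=0, diff=1 [OK], height=2
  node 30: h_left=-1, h_right=-1, diff=0 [OK], height=0
  node 41: h_left=-1, h_right=-1, diff=0 [OK], height=0
  node 34: h_left=0, h_right=0, diff=0 [OK], height=1
  node 27: h_left=2, h_right=1, diff=1 [OK], height=3
All nodes satisfy the balance condition.
Result: Balanced


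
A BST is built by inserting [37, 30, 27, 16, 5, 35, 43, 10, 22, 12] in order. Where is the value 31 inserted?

Starting tree (level order): [37, 30, 43, 27, 35, None, None, 16, None, None, None, 5, 22, None, 10, None, None, None, 12]
Insertion path: 37 -> 30 -> 35
Result: insert 31 as left child of 35
Final tree (level order): [37, 30, 43, 27, 35, None, None, 16, None, 31, None, 5, 22, None, None, None, 10, None, None, None, 12]


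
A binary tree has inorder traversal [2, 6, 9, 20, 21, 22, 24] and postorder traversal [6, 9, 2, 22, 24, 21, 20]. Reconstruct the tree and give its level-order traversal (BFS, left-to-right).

Inorder:   [2, 6, 9, 20, 21, 22, 24]
Postorder: [6, 9, 2, 22, 24, 21, 20]
Algorithm: postorder visits root last, so walk postorder right-to-left;
each value is the root of the current inorder slice — split it at that
value, recurse on the right subtree first, then the left.
Recursive splits:
  root=20; inorder splits into left=[2, 6, 9], right=[21, 22, 24]
  root=21; inorder splits into left=[], right=[22, 24]
  root=24; inorder splits into left=[22], right=[]
  root=22; inorder splits into left=[], right=[]
  root=2; inorder splits into left=[], right=[6, 9]
  root=9; inorder splits into left=[6], right=[]
  root=6; inorder splits into left=[], right=[]
Reconstructed level-order: [20, 2, 21, 9, 24, 6, 22]


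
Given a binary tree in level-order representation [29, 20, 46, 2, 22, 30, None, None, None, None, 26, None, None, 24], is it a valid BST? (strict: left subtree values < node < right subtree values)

Level-order array: [29, 20, 46, 2, 22, 30, None, None, None, None, 26, None, None, 24]
Validate using subtree bounds (lo, hi): at each node, require lo < value < hi,
then recurse left with hi=value and right with lo=value.
Preorder trace (stopping at first violation):
  at node 29 with bounds (-inf, +inf): OK
  at node 20 with bounds (-inf, 29): OK
  at node 2 with bounds (-inf, 20): OK
  at node 22 with bounds (20, 29): OK
  at node 26 with bounds (22, 29): OK
  at node 24 with bounds (22, 26): OK
  at node 46 with bounds (29, +inf): OK
  at node 30 with bounds (29, 46): OK
No violation found at any node.
Result: Valid BST


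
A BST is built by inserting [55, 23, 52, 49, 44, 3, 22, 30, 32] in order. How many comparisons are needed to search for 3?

Search path for 3: 55 -> 23 -> 3
Found: True
Comparisons: 3


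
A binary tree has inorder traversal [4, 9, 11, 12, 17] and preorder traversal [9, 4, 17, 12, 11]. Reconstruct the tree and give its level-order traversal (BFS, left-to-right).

Inorder:  [4, 9, 11, 12, 17]
Preorder: [9, 4, 17, 12, 11]
Algorithm: preorder visits root first, so consume preorder in order;
for each root, split the current inorder slice at that value into
left-subtree inorder and right-subtree inorder, then recurse.
Recursive splits:
  root=9; inorder splits into left=[4], right=[11, 12, 17]
  root=4; inorder splits into left=[], right=[]
  root=17; inorder splits into left=[11, 12], right=[]
  root=12; inorder splits into left=[11], right=[]
  root=11; inorder splits into left=[], right=[]
Reconstructed level-order: [9, 4, 17, 12, 11]


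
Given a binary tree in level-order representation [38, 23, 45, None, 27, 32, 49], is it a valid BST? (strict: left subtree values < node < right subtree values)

Level-order array: [38, 23, 45, None, 27, 32, 49]
Validate using subtree bounds (lo, hi): at each node, require lo < value < hi,
then recurse left with hi=value and right with lo=value.
Preorder trace (stopping at first violation):
  at node 38 with bounds (-inf, +inf): OK
  at node 23 with bounds (-inf, 38): OK
  at node 27 with bounds (23, 38): OK
  at node 45 with bounds (38, +inf): OK
  at node 32 with bounds (38, 45): VIOLATION
Node 32 violates its bound: not (38 < 32 < 45).
Result: Not a valid BST


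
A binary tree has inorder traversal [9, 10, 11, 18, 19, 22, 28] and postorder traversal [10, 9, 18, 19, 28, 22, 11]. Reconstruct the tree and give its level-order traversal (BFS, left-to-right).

Inorder:   [9, 10, 11, 18, 19, 22, 28]
Postorder: [10, 9, 18, 19, 28, 22, 11]
Algorithm: postorder visits root last, so walk postorder right-to-left;
each value is the root of the current inorder slice — split it at that
value, recurse on the right subtree first, then the left.
Recursive splits:
  root=11; inorder splits into left=[9, 10], right=[18, 19, 22, 28]
  root=22; inorder splits into left=[18, 19], right=[28]
  root=28; inorder splits into left=[], right=[]
  root=19; inorder splits into left=[18], right=[]
  root=18; inorder splits into left=[], right=[]
  root=9; inorder splits into left=[], right=[10]
  root=10; inorder splits into left=[], right=[]
Reconstructed level-order: [11, 9, 22, 10, 19, 28, 18]


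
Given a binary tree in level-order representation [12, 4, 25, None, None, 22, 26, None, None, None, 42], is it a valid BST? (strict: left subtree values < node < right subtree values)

Level-order array: [12, 4, 25, None, None, 22, 26, None, None, None, 42]
Validate using subtree bounds (lo, hi): at each node, require lo < value < hi,
then recurse left with hi=value and right with lo=value.
Preorder trace (stopping at first violation):
  at node 12 with bounds (-inf, +inf): OK
  at node 4 with bounds (-inf, 12): OK
  at node 25 with bounds (12, +inf): OK
  at node 22 with bounds (12, 25): OK
  at node 26 with bounds (25, +inf): OK
  at node 42 with bounds (26, +inf): OK
No violation found at any node.
Result: Valid BST


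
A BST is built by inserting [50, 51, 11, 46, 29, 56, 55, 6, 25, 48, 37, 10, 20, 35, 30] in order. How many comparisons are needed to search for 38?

Search path for 38: 50 -> 11 -> 46 -> 29 -> 37
Found: False
Comparisons: 5


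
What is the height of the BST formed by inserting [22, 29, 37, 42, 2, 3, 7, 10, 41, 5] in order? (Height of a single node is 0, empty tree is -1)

Insertion order: [22, 29, 37, 42, 2, 3, 7, 10, 41, 5]
Tree (level-order array): [22, 2, 29, None, 3, None, 37, None, 7, None, 42, 5, 10, 41]
Compute height bottom-up (empty subtree = -1):
  height(5) = 1 + max(-1, -1) = 0
  height(10) = 1 + max(-1, -1) = 0
  height(7) = 1 + max(0, 0) = 1
  height(3) = 1 + max(-1, 1) = 2
  height(2) = 1 + max(-1, 2) = 3
  height(41) = 1 + max(-1, -1) = 0
  height(42) = 1 + max(0, -1) = 1
  height(37) = 1 + max(-1, 1) = 2
  height(29) = 1 + max(-1, 2) = 3
  height(22) = 1 + max(3, 3) = 4
Height = 4


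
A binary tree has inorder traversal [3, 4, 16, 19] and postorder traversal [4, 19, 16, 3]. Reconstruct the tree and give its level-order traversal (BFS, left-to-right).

Inorder:   [3, 4, 16, 19]
Postorder: [4, 19, 16, 3]
Algorithm: postorder visits root last, so walk postorder right-to-left;
each value is the root of the current inorder slice — split it at that
value, recurse on the right subtree first, then the left.
Recursive splits:
  root=3; inorder splits into left=[], right=[4, 16, 19]
  root=16; inorder splits into left=[4], right=[19]
  root=19; inorder splits into left=[], right=[]
  root=4; inorder splits into left=[], right=[]
Reconstructed level-order: [3, 16, 4, 19]


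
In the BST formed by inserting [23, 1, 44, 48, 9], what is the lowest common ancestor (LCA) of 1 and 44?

Tree insertion order: [23, 1, 44, 48, 9]
Tree (level-order array): [23, 1, 44, None, 9, None, 48]
In a BST, the LCA of p=1, q=44 is the first node v on the
root-to-leaf path with p <= v <= q (go left if both < v, right if both > v).
Walk from root:
  at 23: 1 <= 23 <= 44, this is the LCA
LCA = 23


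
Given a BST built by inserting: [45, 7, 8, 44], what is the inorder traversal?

Tree insertion order: [45, 7, 8, 44]
Tree (level-order array): [45, 7, None, None, 8, None, 44]
Inorder traversal: [7, 8, 44, 45]


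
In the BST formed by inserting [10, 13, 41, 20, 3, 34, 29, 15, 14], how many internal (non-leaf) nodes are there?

Tree built from: [10, 13, 41, 20, 3, 34, 29, 15, 14]
Tree (level-order array): [10, 3, 13, None, None, None, 41, 20, None, 15, 34, 14, None, 29]
Rule: An internal node has at least one child.
Per-node child counts:
  node 10: 2 child(ren)
  node 3: 0 child(ren)
  node 13: 1 child(ren)
  node 41: 1 child(ren)
  node 20: 2 child(ren)
  node 15: 1 child(ren)
  node 14: 0 child(ren)
  node 34: 1 child(ren)
  node 29: 0 child(ren)
Matching nodes: [10, 13, 41, 20, 15, 34]
Count of internal (non-leaf) nodes: 6


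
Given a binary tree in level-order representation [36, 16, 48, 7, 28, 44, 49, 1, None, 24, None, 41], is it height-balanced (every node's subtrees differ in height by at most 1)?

Tree (level-order array): [36, 16, 48, 7, 28, 44, 49, 1, None, 24, None, 41]
Definition: a tree is height-balanced if, at every node, |h(left) - h(right)| <= 1 (empty subtree has height -1).
Bottom-up per-node check:
  node 1: h_left=-1, h_right=-1, diff=0 [OK], height=0
  node 7: h_left=0, h_right=-1, diff=1 [OK], height=1
  node 24: h_left=-1, h_right=-1, diff=0 [OK], height=0
  node 28: h_left=0, h_right=-1, diff=1 [OK], height=1
  node 16: h_left=1, h_right=1, diff=0 [OK], height=2
  node 41: h_left=-1, h_right=-1, diff=0 [OK], height=0
  node 44: h_left=0, h_right=-1, diff=1 [OK], height=1
  node 49: h_left=-1, h_right=-1, diff=0 [OK], height=0
  node 48: h_left=1, h_right=0, diff=1 [OK], height=2
  node 36: h_left=2, h_right=2, diff=0 [OK], height=3
All nodes satisfy the balance condition.
Result: Balanced


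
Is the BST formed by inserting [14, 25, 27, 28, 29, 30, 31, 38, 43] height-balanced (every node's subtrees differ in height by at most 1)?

Tree (level-order array): [14, None, 25, None, 27, None, 28, None, 29, None, 30, None, 31, None, 38, None, 43]
Definition: a tree is height-balanced if, at every node, |h(left) - h(right)| <= 1 (empty subtree has height -1).
Bottom-up per-node check:
  node 43: h_left=-1, h_right=-1, diff=0 [OK], height=0
  node 38: h_left=-1, h_right=0, diff=1 [OK], height=1
  node 31: h_left=-1, h_right=1, diff=2 [FAIL (|-1-1|=2 > 1)], height=2
  node 30: h_left=-1, h_right=2, diff=3 [FAIL (|-1-2|=3 > 1)], height=3
  node 29: h_left=-1, h_right=3, diff=4 [FAIL (|-1-3|=4 > 1)], height=4
  node 28: h_left=-1, h_right=4, diff=5 [FAIL (|-1-4|=5 > 1)], height=5
  node 27: h_left=-1, h_right=5, diff=6 [FAIL (|-1-5|=6 > 1)], height=6
  node 25: h_left=-1, h_right=6, diff=7 [FAIL (|-1-6|=7 > 1)], height=7
  node 14: h_left=-1, h_right=7, diff=8 [FAIL (|-1-7|=8 > 1)], height=8
Node 31 violates the condition: |-1 - 1| = 2 > 1.
Result: Not balanced
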